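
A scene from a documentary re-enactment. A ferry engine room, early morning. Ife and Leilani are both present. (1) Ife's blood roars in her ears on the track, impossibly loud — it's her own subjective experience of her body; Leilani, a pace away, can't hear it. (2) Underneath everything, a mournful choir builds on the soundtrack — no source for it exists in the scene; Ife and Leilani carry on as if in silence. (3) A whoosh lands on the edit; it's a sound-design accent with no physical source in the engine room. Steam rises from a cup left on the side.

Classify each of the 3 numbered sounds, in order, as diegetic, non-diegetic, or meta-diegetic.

Sound (1): a subjective body sound — Ife's private perception, inaudible to Leilani, so meta-diegetic.
Sound (2): nothing in the engine room produces it and the characters don't hear it — pure soundtrack, so non-diegetic.
(3) an editorial stinger — it belongs to the cut, not the story world → non-diegetic.

meta-diegetic, non-diegetic, non-diegetic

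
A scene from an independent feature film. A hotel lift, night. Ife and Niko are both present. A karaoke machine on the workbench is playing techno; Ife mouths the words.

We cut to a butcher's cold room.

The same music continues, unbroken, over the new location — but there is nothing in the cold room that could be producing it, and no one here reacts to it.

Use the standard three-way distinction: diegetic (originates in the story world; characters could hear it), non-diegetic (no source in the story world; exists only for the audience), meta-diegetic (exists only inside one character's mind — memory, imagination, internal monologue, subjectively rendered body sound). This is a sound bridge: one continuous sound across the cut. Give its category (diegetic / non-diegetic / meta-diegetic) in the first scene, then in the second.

Scene one: a karaoke machine is an on-screen source and Ife reacts to it → diegetic.
Scene two: there is no source in the cold room and no one hears it — it's now underscore → non-diegetic.

diegetic, non-diegetic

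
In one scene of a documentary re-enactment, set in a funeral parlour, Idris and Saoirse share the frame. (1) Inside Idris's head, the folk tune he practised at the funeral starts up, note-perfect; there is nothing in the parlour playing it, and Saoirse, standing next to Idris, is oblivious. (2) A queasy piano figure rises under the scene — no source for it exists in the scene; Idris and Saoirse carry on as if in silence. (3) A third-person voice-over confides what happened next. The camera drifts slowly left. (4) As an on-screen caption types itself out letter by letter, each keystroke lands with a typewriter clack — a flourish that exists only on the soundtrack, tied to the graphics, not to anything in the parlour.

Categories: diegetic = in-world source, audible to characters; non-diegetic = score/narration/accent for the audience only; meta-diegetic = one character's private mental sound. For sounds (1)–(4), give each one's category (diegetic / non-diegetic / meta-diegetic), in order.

(1) remembered music, private to Idris — Saoirse is oblivious because it isn't in the room → meta-diegetic.
Sound (2): score with no on-screen or off-screen source; it exists for the audience alone, so non-diegetic.
(3) the narrator exists outside the story world, addressing only the audience → non-diegetic.
(4) it accompanies on-screen graphics, not anything inside the story world → non-diegetic.

meta-diegetic, non-diegetic, non-diegetic, non-diegetic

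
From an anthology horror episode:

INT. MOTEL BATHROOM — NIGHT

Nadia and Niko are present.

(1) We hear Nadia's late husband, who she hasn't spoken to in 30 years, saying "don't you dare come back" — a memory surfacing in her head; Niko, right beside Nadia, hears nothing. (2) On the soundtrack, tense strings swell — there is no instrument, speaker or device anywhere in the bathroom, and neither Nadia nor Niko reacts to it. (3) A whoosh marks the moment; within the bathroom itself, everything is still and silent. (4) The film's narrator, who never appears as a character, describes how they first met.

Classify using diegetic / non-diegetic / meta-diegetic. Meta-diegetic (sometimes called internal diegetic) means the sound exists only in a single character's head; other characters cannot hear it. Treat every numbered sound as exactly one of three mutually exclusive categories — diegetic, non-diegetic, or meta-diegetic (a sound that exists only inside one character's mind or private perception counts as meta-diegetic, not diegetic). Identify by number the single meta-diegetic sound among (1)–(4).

1

Sound (1): a remembered line, private to Nadia — not present in the room, not audible to Niko, so meta-diegetic.
(2) it has no source in the story world and no character can hear it — it's underscore → non-diegetic.
Sound (3): it's a sound-design accent with no in-world source; no one in the scene can hear it, so non-diegetic.
(4) the narrator exists outside the story world, addressing only the audience → non-diegetic.
Only (1) is meta-diegetic.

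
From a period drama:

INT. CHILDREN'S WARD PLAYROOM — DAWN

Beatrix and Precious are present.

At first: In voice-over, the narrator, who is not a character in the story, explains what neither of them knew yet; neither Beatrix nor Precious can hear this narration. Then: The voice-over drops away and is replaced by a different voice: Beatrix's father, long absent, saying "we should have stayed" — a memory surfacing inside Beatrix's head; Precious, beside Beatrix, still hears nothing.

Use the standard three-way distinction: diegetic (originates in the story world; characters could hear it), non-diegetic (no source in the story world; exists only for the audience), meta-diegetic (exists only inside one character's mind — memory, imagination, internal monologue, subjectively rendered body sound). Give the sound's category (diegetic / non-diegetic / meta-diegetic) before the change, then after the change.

Before the change: the external narrator addresses only the audience — outside the story world → non-diegetic.
After the change: the replacement voice is a memory inside Beatrix's mind specifically → meta-diegetic.

non-diegetic, meta-diegetic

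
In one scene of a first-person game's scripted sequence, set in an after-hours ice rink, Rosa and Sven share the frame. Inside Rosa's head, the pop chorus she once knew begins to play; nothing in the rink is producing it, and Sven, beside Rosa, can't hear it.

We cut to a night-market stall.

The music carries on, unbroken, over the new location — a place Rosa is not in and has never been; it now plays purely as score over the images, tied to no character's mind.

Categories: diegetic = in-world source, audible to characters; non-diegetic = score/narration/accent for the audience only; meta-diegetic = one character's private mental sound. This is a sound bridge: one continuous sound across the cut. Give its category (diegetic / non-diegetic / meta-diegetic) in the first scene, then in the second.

meta-diegetic, non-diegetic

Scene one: the music exists only inside Rosa's mind; Sven can't hear it → meta-diegetic.
Scene two: it's detached from Rosa entirely and plays over unrelated images with no in-world source — conventional underscore → non-diegetic.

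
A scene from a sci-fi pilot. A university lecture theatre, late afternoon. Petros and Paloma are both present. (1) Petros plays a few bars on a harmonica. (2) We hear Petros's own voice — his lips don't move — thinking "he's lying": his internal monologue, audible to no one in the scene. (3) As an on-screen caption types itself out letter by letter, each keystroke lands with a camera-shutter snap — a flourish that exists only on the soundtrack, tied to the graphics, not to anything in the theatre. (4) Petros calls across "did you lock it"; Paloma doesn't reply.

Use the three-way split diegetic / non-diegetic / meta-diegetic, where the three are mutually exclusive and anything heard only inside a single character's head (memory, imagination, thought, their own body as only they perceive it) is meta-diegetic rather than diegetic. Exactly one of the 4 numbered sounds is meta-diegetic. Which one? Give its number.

(1) is diegetic: a character is playing a harmonica on screen.
(2) Petros's thought-voice: a private mental sound no other character can hear → meta-diegetic.
Sound (3): the caption isn't part of the story world, so neither is the sound tied to it, so non-diegetic.
(4) on-screen dialogue — Petros speaks and Paloma is there to hear → diegetic.
Only (2) is meta-diegetic.

2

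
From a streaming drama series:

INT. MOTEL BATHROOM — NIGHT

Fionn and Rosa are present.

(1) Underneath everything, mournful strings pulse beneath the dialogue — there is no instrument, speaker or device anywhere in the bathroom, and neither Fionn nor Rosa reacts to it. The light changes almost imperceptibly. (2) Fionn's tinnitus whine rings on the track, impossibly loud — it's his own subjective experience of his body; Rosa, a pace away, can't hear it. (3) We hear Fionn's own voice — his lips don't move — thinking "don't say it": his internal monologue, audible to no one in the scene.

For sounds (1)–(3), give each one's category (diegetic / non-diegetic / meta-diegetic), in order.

(1) nothing in the bathroom produces it and the characters don't hear it — pure soundtrack → non-diegetic.
Sound (2): point-of-audition from inside Fionn's body; not a sound in the room, so meta-diegetic.
Sound (3): Fionn's thought-voice: a private mental sound no other character can hear, so meta-diegetic.

non-diegetic, meta-diegetic, meta-diegetic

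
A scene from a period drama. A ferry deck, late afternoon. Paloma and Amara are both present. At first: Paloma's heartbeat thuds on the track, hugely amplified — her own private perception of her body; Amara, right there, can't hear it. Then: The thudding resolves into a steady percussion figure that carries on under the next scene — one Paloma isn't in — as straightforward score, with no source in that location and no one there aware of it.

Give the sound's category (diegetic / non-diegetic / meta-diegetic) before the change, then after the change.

meta-diegetic, non-diegetic

Before the change: it's Paloma's subjective body sound, inaudible to Amara → meta-diegetic.
After the change: detached from Paloma and playing as sourceless score over a scene she isn't in — for the audience only → non-diegetic.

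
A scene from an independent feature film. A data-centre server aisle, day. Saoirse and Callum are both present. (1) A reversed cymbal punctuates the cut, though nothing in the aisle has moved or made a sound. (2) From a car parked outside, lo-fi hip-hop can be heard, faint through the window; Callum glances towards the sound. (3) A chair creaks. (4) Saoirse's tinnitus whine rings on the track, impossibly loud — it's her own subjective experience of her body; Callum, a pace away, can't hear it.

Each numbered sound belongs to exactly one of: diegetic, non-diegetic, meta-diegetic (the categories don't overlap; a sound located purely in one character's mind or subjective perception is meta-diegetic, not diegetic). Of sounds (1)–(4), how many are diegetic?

Sound (1): it's a sound-design accent with no in-world source; no one in the scene can hear it, so non-diegetic.
Sound (2): it's coming from a car parked outside — a location within the story world — and Callum reacts, so diegetic.
(3) a chair is a real object/event in the scene's world → diegetic.
(4) it's Saoirse's internal bodily sensation rendered as sound; only Saoirse 'hears' it → meta-diegetic.
So 2 of the 4 are diegetic: (2), (3).

2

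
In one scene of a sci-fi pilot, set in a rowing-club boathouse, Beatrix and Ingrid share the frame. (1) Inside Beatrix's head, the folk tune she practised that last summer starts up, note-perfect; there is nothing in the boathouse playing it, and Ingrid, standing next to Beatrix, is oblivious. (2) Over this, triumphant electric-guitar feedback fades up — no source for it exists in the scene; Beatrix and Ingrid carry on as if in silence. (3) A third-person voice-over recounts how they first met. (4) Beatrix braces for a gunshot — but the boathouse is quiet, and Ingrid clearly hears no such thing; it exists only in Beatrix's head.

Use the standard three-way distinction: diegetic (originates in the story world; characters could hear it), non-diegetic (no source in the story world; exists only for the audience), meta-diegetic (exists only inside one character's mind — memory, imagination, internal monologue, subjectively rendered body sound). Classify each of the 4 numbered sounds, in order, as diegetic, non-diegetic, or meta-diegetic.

meta-diegetic, non-diegetic, non-diegetic, meta-diegetic

(1) is meta-diegetic: remembered music, private to Beatrix — Ingrid is oblivious because it isn't in the room.
Sound (2): it has no source in the story world and no character can hear it — it's underscore, so non-diegetic.
(3) is non-diegetic: commentary laid over the scene from outside the fiction.
(4) is meta-diegetic: the sound is imagined by Beatrix; nothing in the story world is producing it and Ingrid can't hear it.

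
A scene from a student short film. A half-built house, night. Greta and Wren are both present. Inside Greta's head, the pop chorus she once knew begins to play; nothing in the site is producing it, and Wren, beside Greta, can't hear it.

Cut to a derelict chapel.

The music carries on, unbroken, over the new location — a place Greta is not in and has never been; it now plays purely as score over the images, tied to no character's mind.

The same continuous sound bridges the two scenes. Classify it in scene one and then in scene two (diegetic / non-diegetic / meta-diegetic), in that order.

meta-diegetic, non-diegetic

Scene one: the music exists only inside Greta's mind; Wren can't hear it → meta-diegetic.
Scene two: it's detached from Greta entirely and plays over unrelated images with no in-world source — conventional underscore → non-diegetic.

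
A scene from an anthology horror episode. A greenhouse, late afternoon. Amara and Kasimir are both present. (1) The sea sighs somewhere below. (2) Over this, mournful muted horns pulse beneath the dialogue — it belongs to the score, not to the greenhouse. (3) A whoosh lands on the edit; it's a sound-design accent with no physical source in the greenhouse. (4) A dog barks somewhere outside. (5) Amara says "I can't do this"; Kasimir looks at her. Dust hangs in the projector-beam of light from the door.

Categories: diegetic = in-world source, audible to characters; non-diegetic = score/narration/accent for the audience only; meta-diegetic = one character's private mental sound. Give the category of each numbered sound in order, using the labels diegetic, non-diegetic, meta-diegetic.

diegetic, non-diegetic, non-diegetic, diegetic, diegetic

(1) is diegetic: ambient/room sound belonging to the story's physical space.
(2) it has no source in the story world and no character can hear it — it's underscore → non-diegetic.
Sound (3): it's a sound-design accent with no in-world source; no one in the scene can hear it, so non-diegetic.
Sound (4): an in-world source (a dog); characters could hear it, so diegetic.
(5) is diegetic: on-screen dialogue — Amara speaks and Kasimir is there to hear.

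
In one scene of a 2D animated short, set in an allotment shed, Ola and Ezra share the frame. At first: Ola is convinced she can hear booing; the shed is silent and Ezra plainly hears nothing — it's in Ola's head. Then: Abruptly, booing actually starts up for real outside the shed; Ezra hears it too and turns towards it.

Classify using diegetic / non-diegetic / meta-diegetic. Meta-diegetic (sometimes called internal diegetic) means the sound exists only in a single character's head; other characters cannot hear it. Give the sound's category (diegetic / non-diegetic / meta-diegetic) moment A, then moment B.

meta-diegetic, diegetic

Moment A: only Ola 'hears' it — imagined, in her mind → meta-diegetic.
Moment B: now there's a real external source and Ezra hears it too — in the story world → diegetic.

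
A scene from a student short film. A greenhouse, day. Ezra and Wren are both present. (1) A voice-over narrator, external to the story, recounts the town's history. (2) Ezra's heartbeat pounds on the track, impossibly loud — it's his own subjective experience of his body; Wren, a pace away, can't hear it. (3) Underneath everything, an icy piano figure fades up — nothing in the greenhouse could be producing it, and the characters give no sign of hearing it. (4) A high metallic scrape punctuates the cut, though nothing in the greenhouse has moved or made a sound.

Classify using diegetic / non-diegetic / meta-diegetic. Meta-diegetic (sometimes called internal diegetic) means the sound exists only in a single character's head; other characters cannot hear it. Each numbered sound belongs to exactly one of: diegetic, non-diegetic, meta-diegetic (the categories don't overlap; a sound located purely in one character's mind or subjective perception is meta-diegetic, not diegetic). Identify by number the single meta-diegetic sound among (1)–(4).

(1) is non-diegetic: external voice-over — not a character, not heard by anyone in the scene.
Sound (2): point-of-audition from inside Ezra's body; not a sound in the room, so meta-diegetic.
Sound (3): it has no source in the story world and no character can hear it — it's underscore, so non-diegetic.
Sound (4): it's a sound-design accent with no in-world source; no one in the scene can hear it, so non-diegetic.
Only (2) is meta-diegetic.

2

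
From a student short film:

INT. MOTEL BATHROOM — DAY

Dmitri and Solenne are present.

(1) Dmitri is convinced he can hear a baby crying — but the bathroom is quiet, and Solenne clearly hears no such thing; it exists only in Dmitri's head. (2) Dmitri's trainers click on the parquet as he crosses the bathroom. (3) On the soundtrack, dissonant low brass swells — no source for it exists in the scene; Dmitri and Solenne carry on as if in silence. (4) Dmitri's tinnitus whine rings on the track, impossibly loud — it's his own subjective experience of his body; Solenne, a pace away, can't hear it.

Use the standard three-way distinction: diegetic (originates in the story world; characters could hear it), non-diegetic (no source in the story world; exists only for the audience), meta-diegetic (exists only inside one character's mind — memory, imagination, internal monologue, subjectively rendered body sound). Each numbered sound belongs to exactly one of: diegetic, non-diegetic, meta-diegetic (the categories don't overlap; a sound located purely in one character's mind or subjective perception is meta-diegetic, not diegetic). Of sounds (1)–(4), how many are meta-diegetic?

2

Sound (1): the sound is imagined by Dmitri; nothing in the story world is producing it and Solenne can't hear it, so meta-diegetic.
(2) a character's body making contact with the set — an in-world sound → diegetic.
Sound (3): it has no source in the story world and no character can hear it — it's underscore, so non-diegetic.
(4) it's Dmitri's internal bodily sensation rendered as sound; only Dmitri 'hears' it → meta-diegetic.
Meta-diegetic: (1), (4) — that's 2.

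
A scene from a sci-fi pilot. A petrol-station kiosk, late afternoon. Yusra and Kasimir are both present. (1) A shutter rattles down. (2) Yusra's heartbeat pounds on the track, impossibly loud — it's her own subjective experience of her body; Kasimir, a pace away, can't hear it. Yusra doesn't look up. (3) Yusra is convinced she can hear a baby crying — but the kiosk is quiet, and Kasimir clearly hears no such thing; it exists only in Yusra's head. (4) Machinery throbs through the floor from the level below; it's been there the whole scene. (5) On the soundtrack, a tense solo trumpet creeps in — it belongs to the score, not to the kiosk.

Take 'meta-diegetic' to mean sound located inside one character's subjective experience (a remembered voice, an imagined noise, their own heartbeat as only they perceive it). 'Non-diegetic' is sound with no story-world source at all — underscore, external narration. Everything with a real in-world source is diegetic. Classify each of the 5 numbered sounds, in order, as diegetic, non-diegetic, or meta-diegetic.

diegetic, meta-diegetic, meta-diegetic, diegetic, non-diegetic

(1) is diegetic: the sound comes from a shutter physically present in the location.
(2) a subjective body sound — Yusra's private perception, inaudible to Kasimir → meta-diegetic.
(3) is meta-diegetic: subjective to Yusra: the kiosk is silent and Kasimir hears nothing.
(4) ambient/room sound belonging to the story's physical space → diegetic.
Sound (5): it has no source in the story world and no character can hear it — it's underscore, so non-diegetic.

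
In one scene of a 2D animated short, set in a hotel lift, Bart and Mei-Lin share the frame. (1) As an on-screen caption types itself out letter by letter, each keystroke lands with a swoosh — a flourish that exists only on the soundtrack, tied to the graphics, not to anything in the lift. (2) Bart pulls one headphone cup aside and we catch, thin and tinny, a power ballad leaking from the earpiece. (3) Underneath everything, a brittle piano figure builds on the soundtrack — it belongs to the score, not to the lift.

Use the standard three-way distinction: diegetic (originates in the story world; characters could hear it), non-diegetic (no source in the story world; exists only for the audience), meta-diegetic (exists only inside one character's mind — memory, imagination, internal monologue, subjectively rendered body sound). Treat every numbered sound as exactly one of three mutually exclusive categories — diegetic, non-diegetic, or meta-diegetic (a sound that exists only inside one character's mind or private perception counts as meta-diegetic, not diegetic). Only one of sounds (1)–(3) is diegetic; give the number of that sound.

Sound (1): the caption isn't part of the story world, so neither is the sound tied to it, so non-diegetic.
Sound (2): the earpiece is a real device on Bart's head — source music, so diegetic.
(3) score with no on-screen or off-screen source; it exists for the audience alone → non-diegetic.
Only (2) is diegetic.

2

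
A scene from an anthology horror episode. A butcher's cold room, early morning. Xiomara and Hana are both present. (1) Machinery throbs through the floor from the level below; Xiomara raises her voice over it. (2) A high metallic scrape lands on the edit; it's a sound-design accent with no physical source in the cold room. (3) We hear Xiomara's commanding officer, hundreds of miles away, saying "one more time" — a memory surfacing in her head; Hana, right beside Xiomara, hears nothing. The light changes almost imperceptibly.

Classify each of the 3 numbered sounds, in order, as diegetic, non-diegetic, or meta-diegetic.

diegetic, non-diegetic, meta-diegetic

(1) is diegetic: it's the actual ambient sound of the location.
(2) an editorial stinger — it belongs to the cut, not the story world → non-diegetic.
(3) is meta-diegetic: the voice is a memory playing only inside Xiomara's mind; Hana can't hear it.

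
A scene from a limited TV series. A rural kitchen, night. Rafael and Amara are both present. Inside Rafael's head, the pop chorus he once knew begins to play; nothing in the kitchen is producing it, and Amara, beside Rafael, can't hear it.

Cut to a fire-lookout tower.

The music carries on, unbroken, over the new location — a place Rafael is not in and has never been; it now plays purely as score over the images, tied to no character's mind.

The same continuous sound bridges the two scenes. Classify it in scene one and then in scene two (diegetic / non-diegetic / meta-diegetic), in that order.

Scene one: the music exists only inside Rafael's mind; Amara can't hear it → meta-diegetic.
Scene two: it's detached from Rafael entirely and plays over unrelated images with no in-world source — conventional underscore → non-diegetic.

meta-diegetic, non-diegetic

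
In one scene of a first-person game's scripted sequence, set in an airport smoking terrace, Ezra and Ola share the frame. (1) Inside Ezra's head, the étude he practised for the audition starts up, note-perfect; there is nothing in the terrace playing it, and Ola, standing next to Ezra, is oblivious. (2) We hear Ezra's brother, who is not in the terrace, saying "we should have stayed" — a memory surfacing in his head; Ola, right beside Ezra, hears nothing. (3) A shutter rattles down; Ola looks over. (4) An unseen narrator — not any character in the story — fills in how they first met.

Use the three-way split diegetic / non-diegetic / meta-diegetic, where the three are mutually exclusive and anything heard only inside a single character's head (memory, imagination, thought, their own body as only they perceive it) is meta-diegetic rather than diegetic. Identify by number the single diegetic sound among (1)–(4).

3

Sound (1): it lives in Ezra's subjectivity, not in the terrace, so meta-diegetic.
(2) is meta-diegetic: a remembered line, private to Ezra — not present in the room, not audible to Ola.
(3) is diegetic: the sound comes from a shutter physically present in the location.
(4) the narrator exists outside the story world, addressing only the audience → non-diegetic.
Only (3) is diegetic.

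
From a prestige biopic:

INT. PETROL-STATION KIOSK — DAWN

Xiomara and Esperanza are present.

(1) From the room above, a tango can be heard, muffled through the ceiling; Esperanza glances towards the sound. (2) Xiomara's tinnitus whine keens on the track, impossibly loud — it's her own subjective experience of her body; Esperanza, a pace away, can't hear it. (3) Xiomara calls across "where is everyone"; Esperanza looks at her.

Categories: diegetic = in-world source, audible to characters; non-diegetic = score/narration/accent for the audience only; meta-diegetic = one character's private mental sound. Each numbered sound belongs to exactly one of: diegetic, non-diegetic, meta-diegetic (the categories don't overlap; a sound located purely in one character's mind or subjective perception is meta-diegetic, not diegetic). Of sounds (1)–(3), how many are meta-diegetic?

Sound (1): off-screen diegetic: the source is out of frame but still in the story's space, so diegetic.
(2) point-of-audition from inside Xiomara's body; not a sound in the room → meta-diegetic.
(3) Xiomara is a character speaking aloud in the scene → diegetic.
So 1 of the 3 is meta-diegetic: (2).

1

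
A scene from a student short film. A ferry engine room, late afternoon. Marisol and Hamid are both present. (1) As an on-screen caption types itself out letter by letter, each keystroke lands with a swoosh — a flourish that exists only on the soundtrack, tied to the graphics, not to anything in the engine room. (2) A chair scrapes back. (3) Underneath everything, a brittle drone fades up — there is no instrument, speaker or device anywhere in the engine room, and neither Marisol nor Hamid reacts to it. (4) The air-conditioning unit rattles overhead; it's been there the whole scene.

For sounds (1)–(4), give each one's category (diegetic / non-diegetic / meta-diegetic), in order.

non-diegetic, diegetic, non-diegetic, diegetic

(1) is non-diegetic: sound married to a title/caption — outside the diegesis by definition.
(2) the sound comes from a chair physically present in the location → diegetic.
Sound (3): nothing in the engine room produces it and the characters don't hear it — pure soundtrack, so non-diegetic.
(4) is diegetic: the air-conditioning unit is part of the location's real environment.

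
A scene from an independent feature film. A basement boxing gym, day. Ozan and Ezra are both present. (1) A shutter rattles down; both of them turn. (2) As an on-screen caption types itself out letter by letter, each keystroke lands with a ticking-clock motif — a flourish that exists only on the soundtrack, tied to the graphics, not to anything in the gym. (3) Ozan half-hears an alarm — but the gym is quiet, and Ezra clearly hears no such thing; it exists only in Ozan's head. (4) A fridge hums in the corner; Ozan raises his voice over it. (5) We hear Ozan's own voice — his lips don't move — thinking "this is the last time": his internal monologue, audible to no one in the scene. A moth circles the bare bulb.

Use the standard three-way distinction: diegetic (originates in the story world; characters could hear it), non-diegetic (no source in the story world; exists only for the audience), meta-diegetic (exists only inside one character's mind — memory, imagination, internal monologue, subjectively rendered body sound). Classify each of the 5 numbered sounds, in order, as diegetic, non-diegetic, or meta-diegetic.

diegetic, non-diegetic, meta-diegetic, diegetic, meta-diegetic

Sound (1): the sound comes from a shutter physically present in the location, so diegetic.
Sound (2): it accompanies on-screen graphics, not anything inside the story world, so non-diegetic.
(3) the sound is imagined by Ozan; nothing in the story world is producing it and Ezra can't hear it → meta-diegetic.
(4) is diegetic: it's the actual ambient sound of the location.
Sound (5): internal monologue — inside Ozan's mind, not spoken into the scene, so meta-diegetic.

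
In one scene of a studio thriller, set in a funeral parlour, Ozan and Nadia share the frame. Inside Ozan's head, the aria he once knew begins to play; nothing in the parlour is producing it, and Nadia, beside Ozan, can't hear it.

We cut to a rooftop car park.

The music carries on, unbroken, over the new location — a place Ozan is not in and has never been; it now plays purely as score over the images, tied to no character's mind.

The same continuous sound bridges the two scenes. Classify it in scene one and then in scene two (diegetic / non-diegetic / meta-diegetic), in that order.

Scene one: the music exists only inside Ozan's mind; Nadia can't hear it → meta-diegetic.
Scene two: it's detached from Ozan entirely and plays over unrelated images with no in-world source — conventional underscore → non-diegetic.

meta-diegetic, non-diegetic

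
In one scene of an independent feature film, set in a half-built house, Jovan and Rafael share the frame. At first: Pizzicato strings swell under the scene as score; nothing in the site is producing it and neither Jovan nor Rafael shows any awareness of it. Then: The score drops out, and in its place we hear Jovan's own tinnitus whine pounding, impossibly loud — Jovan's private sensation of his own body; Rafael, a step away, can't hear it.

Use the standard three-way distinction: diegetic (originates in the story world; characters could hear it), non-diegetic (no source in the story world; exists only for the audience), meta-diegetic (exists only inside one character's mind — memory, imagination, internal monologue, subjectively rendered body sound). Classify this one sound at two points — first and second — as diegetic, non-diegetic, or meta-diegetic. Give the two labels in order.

First: underscore with no in-world source, inaudible to the characters → non-diegetic.
Second: the body sound is Jovan's subjective perception alone — Rafael can't hear it → meta-diegetic.

non-diegetic, meta-diegetic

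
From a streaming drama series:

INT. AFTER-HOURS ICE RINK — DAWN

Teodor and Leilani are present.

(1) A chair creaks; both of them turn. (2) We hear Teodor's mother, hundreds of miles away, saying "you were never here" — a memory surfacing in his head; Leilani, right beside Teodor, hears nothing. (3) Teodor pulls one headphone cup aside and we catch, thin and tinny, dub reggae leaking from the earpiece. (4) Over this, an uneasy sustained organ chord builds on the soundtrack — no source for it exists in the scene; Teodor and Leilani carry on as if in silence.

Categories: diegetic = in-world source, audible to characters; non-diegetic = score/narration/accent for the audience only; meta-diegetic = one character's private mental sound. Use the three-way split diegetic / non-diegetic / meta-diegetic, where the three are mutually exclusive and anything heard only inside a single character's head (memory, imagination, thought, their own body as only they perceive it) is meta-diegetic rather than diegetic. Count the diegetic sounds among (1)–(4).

(1) is diegetic: an in-world source (a chair); characters could hear it.
(2) is meta-diegetic: a remembered line, private to Teodor — not present in the room, not audible to Leilani.
(3) it's leaking from a physical pair of headphones in the scene → diegetic.
(4) is non-diegetic: nothing in the rink produces it and the characters don't hear it — pure soundtrack.
Diegetic: (1), (3) — that's 2.

2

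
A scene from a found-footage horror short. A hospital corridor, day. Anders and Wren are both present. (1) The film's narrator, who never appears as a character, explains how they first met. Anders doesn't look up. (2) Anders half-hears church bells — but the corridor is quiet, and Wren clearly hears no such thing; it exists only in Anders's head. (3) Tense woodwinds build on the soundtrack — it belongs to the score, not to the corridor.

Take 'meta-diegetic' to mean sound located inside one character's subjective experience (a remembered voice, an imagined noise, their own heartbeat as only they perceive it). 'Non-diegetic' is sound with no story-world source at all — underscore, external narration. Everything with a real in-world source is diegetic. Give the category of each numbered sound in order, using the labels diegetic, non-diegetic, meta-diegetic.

non-diegetic, meta-diegetic, non-diegetic

(1) external voice-over — not a character, not heard by anyone in the scene → non-diegetic.
(2) is meta-diegetic: Anders alone 'hears' it — an imagined sound, not present in the space.
(3) score with no on-screen or off-screen source; it exists for the audience alone → non-diegetic.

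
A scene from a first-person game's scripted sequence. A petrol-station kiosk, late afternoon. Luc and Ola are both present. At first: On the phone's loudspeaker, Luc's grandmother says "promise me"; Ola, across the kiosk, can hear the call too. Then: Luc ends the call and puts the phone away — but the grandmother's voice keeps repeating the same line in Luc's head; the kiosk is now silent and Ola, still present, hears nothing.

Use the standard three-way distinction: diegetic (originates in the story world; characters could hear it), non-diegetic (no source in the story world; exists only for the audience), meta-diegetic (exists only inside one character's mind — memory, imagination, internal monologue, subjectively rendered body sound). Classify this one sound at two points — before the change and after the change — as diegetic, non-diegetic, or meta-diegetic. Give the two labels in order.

diegetic, meta-diegetic

Before the change: the loudspeaker is an in-world source; both Luc and Ola hear the call → diegetic.
After the change: with the phone off, the voice continues only as Luc's private mental replay — Ola can't hear it → meta-diegetic.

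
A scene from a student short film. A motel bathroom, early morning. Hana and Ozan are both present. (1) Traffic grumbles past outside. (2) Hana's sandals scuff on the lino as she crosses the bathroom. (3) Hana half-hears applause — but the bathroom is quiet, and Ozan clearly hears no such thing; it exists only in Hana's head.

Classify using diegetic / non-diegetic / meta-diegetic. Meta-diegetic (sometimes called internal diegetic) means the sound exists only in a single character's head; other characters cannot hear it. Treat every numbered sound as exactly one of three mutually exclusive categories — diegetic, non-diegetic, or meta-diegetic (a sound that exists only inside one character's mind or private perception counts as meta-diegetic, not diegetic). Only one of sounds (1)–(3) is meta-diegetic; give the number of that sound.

3

Sound (1): ambient/room sound belonging to the story's physical space, so diegetic.
Sound (2): Hana's footsteps are produced in the story world, so diegetic.
(3) subjective to Hana: the bathroom is silent and Ozan hears nothing → meta-diegetic.
Only (3) is meta-diegetic.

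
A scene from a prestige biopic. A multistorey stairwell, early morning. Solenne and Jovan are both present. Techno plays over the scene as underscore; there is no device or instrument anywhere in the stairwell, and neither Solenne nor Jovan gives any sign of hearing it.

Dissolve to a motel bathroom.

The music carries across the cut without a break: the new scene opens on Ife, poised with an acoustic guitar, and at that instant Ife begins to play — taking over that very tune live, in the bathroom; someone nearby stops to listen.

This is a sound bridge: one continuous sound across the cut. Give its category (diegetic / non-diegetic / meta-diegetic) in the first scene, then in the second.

Scene one: there's no in-world source anywhere and no character hears it — underscore for the audience only → non-diegetic.
Scene two: from the moment Ife starts playing, the tune is being performed on an acoustic guitar inside the story world and another character hears it → diegetic.

non-diegetic, diegetic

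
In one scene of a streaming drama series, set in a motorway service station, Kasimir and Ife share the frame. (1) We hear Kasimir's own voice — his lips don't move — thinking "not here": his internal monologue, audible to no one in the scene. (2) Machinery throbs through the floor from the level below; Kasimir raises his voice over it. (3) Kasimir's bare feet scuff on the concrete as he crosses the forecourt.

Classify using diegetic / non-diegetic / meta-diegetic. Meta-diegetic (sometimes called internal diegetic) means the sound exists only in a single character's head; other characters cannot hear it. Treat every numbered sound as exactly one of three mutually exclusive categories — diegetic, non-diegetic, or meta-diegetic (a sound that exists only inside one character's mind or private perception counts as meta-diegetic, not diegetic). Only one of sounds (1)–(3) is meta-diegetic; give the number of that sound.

1

(1) is meta-diegetic: it's Kasimir's unspoken thought, heard only by the audience via his subjectivity.
(2) ambient/room sound belonging to the story's physical space → diegetic.
(3) is diegetic: it's the physical sound of Kasimir moving in the space.
Only (1) is meta-diegetic.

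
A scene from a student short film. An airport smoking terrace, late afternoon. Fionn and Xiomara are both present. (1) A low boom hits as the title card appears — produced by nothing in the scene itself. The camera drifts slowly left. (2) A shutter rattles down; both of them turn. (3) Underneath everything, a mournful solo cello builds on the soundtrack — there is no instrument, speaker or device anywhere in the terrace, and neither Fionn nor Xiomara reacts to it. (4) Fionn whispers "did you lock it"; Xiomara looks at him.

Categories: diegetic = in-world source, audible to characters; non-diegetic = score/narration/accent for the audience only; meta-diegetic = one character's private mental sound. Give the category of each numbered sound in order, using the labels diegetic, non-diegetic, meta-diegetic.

non-diegetic, diegetic, non-diegetic, diegetic

Sound (1): nothing in the scene produces it; it's an accent added for the audience, so non-diegetic.
Sound (2): an in-world source (a shutter); characters could hear it, so diegetic.
(3) is non-diegetic: it has no source in the story world and no character can hear it — it's underscore.
Sound (4): on-screen dialogue — Fionn speaks and Xiomara is there to hear, so diegetic.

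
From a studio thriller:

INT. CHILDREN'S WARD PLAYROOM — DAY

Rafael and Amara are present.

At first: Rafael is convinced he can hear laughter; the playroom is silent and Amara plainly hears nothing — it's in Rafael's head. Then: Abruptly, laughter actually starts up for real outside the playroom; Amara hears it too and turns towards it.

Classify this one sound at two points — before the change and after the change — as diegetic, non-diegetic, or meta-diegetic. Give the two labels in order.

Before the change: only Rafael 'hears' it — imagined, in his mind → meta-diegetic.
After the change: now there's a real external source and Amara hears it too — in the story world → diegetic.

meta-diegetic, diegetic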